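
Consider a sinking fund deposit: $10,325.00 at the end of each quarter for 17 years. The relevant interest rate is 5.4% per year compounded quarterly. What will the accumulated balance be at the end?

$1,138,766.78

This is an ordinary annuity: 68 deposits of $10,325.00 at the end of each quarter.
Periodic rate r = 0.054/4 per quarter; n is counted in quarters.
FV = PMT × [((1+r)^n − 1)/r] = 10,325 × [(1+r)^68 − 1] / r = $1,138,766.78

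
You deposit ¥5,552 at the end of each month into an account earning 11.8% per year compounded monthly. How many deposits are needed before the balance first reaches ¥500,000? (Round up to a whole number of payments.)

Periodic rate r = 0.118/12 per month; n is counted in months.
Ordinary annuity FV: 500,000 = 5,552 × [((1+r)^n − 1)/r].
(1+r)^n = 1 + 500,000 × r / 5,552, so n = ln(1 + 500,000·r/5,552) / ln(1+r) = 64.81.
Round up to a whole number of payments: n = 65.

65 payments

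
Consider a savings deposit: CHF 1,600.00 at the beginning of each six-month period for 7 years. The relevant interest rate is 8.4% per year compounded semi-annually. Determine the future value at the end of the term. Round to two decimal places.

This is an annuity due: 14 deposits of CHF 1,600.00 at the beginning of each six-month period.
Periodic rate r = 0.084/2 per half-year; n is counted in half-years.
FV = PMT × [((1+r)^n − 1)/r] × (1+r) = 1,600 × [(1+r)^14 − 1] / r × (1+r) = CHF 30,918.06

CHF 30,918.06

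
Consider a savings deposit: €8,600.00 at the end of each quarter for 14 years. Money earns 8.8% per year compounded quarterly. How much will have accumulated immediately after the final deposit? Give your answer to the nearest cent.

This is an ordinary annuity: 56 deposits of €8,600.00 at the end of each quarter.
Periodic rate r = 0.088/4 per quarter; n is counted in quarters.
FV = PMT × [((1+r)^n − 1)/r] = 8,600 × [(1+r)^56 − 1] / r = €931,378.54

€931,378.54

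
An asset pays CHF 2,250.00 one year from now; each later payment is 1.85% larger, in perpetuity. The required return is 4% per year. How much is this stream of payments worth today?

CHF 104,651.16

Periodic rate r = 0.04 per year.
Growing perpetuity (Gordon): PV = PMT₁ / (r − g) = 2,250 / (r − 0.0185) = CHF 104,651.16.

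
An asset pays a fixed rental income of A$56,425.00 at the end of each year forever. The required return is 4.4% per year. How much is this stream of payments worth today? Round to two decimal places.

A$1,282,386.36

Periodic rate r = 0.044 per year.
Level perpetuity: PV = PMT / r = 56,425 / (0.044) = A$1,282,386.36.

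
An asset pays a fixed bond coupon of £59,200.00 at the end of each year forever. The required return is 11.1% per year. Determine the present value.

Periodic rate r = 0.111 per year.
Level perpetuity: PV = PMT / r = 59,200 / (0.111) = £533,333.33.

£533,333.33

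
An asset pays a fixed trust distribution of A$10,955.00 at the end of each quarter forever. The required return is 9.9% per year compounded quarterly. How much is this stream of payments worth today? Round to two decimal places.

A$442,626.26

Periodic rate r = 0.099/4 per quarter.
Level perpetuity: PV = PMT / r = 10,955 / (0.099/4) = A$442,626.26.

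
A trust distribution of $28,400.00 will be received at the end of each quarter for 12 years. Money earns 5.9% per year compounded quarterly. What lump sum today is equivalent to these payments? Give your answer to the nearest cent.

$971,987.96

This is an ordinary annuity: 48 payments of $28,400.00 at the end of each quarter.
Periodic rate r = 0.059/4 per quarter; n is counted in quarters.
PV = PMT × [(1 − (1+r)^−n)/r] = 28,400 × [1 − (1+r)^−48] / r = $971,987.96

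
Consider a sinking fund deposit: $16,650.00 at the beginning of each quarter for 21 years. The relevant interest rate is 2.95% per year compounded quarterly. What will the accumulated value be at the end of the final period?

This is an annuity due: 84 deposits of $16,650.00 at the beginning of each quarter.
Periodic rate r = 0.0295/4 per quarter; n is counted in quarters.
FV = PMT × [((1+r)^n − 1)/r] × (1+r) = 16,650 × [(1+r)^84 − 1] / r × (1+r) = $1,941,732.17

$1,941,732.17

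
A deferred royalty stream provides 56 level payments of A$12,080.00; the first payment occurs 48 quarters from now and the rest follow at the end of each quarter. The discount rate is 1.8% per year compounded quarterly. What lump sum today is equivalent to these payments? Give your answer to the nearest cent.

Ordinary annuity of 56 payments, first payment at period 48.
Periodic rate r = 0.018/4 per quarter; n is counted in quarters.
The ordinary-annuity PV formula values the stream one period before the first payment (period 47); discount that back 47 periods:
PV₀ = 12,080 × [1 − (1+r)^−56] / r × (1+r)^−47 = A$483,256.20

A$483,256.20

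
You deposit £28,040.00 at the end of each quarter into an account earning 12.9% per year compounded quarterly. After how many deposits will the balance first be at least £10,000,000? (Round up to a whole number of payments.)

Periodic rate r = 0.129/4 per quarter; n is counted in quarters.
Ordinary annuity FV: 10,000,000 = 28,040 × [((1+r)^n − 1)/r].
(1+r)^n = 1 + 10,000,000 × r / 28,040, so n = ln(1 + 10,000,000·r/28,040) / ln(1+r) = 79.58.
Round up to a whole number of payments: n = 80.

80 payments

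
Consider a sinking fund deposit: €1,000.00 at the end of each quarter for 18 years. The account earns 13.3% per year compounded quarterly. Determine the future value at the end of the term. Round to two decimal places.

€286,880.21

This is an ordinary annuity: 72 deposits of €1,000.00 at the end of each quarter.
Periodic rate r = 0.133/4 per quarter; n is counted in quarters.
FV = PMT × [((1+r)^n − 1)/r] = 1,000 × [(1+r)^72 − 1] / r = €286,880.21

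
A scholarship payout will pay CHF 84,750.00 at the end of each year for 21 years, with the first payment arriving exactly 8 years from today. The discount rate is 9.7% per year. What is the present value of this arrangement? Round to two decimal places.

CHF 391,604.96

Ordinary annuity of 21 payments, first payment at period 8.
Periodic rate r = 0.097 per year.
The ordinary-annuity PV formula values the stream one period before the first payment (period 7); discount that back 7 periods:
PV₀ = 84,750 × [1 − (1+r)^−21] / r × (1+r)^−7 = CHF 391,604.96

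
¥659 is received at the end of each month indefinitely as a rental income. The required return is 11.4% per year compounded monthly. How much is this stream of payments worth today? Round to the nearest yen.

¥69,368

Periodic rate r = 0.114/12 per month.
Level perpetuity: PV = PMT / r = 659 / (0.114/12) = ¥69,368.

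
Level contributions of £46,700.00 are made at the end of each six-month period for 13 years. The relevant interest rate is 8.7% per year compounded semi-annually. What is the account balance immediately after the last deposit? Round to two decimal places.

£2,174,551.89

This is an ordinary annuity: 26 deposits of £46,700.00 at the end of each six-month period.
Periodic rate r = 0.087/2 per half-year; n is counted in half-years.
FV = PMT × [((1+r)^n − 1)/r] = 46,700 × [(1+r)^26 − 1] / r = £2,174,551.89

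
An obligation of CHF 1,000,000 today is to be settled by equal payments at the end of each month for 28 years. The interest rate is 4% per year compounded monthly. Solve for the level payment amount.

CHF 4,952.12

Level ordinary annuity; solve PV = PMT × [(1 − (1+r)^−n)/r] for PMT.
Periodic rate r = 0.04/12 per month; n is counted in months.
With n = 336: PMT = 1,000,000 / ([(1 − (1+r)^−n)/r]) = CHF 4,952.12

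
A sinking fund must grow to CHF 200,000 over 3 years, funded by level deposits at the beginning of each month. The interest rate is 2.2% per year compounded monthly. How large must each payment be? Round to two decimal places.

CHF 5,369.48

Level annuity due; solve FV = PMT × [((1+r)^n − 1)/r] × (1+r) for PMT.
Periodic rate r = 0.022/12 per month; n is counted in months.
With n = 36: PMT = 200,000 / ([((1+r)^n − 1)/r] × (1+r)) = CHF 5,369.48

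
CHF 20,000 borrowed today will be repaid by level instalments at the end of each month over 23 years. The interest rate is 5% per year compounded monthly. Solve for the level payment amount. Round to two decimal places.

Level ordinary annuity; solve PV = PMT × [(1 − (1+r)^−n)/r] for PMT.
Periodic rate r = 0.05/12 per month; n is counted in months.
With n = 276: PMT = 20,000 / ([(1 − (1+r)^−n)/r]) = CHF 122.08

CHF 122.08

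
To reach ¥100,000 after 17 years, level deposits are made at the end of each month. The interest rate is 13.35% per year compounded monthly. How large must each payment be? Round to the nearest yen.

Level ordinary annuity; solve FV = PMT × [((1+r)^n − 1)/r] for PMT.
Periodic rate r = 0.1335/12 per month; n is counted in months.
With n = 204: PMT = 100,000 / ([((1+r)^n − 1)/r]) = ¥130

¥130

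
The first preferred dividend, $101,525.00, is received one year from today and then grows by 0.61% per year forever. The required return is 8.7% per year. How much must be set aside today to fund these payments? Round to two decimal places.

$1,254,944.38

Periodic rate r = 0.087 per year.
Growing perpetuity (Gordon): PV = PMT₁ / (r − g) = 101,525 / (r − 0.0061) = $1,254,944.38.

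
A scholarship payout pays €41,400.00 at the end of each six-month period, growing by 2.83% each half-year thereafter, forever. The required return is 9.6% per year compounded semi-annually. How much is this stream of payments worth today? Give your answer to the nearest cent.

€2,101,522.84

Periodic rate r = 0.096/2 per half-year.
Growing perpetuity (Gordon): PV = PMT₁ / (r − g) = 41,400 / (r − 0.0283) = €2,101,522.84.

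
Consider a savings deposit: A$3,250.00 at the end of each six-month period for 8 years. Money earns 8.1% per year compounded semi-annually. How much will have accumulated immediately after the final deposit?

This is an ordinary annuity: 16 deposits of A$3,250.00 at the end of each six-month period.
Periodic rate r = 0.081/2 per half-year; n is counted in half-years.
FV = PMT × [((1+r)^n − 1)/r] = 3,250 × [(1+r)^16 − 1] / r = A$71,214.39

A$71,214.39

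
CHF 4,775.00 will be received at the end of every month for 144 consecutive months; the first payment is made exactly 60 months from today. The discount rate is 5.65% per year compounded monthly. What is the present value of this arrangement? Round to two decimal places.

Ordinary annuity of 144 payments, first payment at period 60.
Periodic rate r = 0.0565/12 per month; n is counted in months.
The ordinary-annuity PV formula values the stream one period before the first payment (period 59); discount that back 59 periods:
PV₀ = 4,775 × [1 − (1+r)^−144] / r × (1+r)^−59 = CHF 377,852.94

CHF 377,852.94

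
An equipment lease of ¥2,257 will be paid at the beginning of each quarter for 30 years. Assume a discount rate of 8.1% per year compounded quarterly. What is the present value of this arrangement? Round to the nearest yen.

¥103,457

This is an annuity due: 120 payments of ¥2,257 at the beginning of each quarter.
Periodic rate r = 0.081/4 per quarter; n is counted in quarters.
PV = PMT × [(1 − (1+r)^−n)/r] × (1+r) = 2,257 × [1 − (1+r)^−120] / r × (1+r) = ¥103,457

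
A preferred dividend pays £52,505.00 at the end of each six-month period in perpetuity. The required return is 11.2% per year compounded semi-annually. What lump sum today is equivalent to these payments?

£937,589.29

Periodic rate r = 0.112/2 per half-year.
Level perpetuity: PV = PMT / r = 52,505 / (0.112/2) = £937,589.29.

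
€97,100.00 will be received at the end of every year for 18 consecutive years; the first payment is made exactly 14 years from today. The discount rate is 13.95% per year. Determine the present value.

Ordinary annuity of 18 payments, first payment at period 14.
Periodic rate r = 0.1395 per year.
The ordinary-annuity PV formula values the stream one period before the first payment (period 13); discount that back 13 periods:
PV₀ = 97,100 × [1 − (1+r)^−18] / r × (1+r)^−13 = €115,307.66

€115,307.66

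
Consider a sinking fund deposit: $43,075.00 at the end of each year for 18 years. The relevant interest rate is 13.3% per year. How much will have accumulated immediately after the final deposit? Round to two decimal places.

This is an ordinary annuity: 18 deposits of $43,075.00 at the end of each year.
Periodic rate r = 0.133 per year.
FV = PMT × [((1+r)^n − 1)/r] = 43,075 × [(1+r)^18 − 1] / r = $2,741,703.36

$2,741,703.36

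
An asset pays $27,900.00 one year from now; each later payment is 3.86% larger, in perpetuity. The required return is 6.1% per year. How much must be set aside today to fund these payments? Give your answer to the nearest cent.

$1,245,535.71

Periodic rate r = 0.061 per year.
Growing perpetuity (Gordon): PV = PMT₁ / (r − g) = 27,900 / (r − 0.0386) = $1,245,535.71.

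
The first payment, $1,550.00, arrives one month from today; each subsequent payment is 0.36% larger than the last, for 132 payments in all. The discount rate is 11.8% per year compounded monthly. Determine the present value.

$138,849.33

Periodic rate r = 0.118/12 per month; n is counted in months.
Growing ordinary annuity: PV = PMT₁ × [1 − ((1+g)/(1+r))^n] / (r − g) = 1,550 × [1 − ((1+0.0036)/(1+r))^132] / (r − 0.0036) = $138,849.33.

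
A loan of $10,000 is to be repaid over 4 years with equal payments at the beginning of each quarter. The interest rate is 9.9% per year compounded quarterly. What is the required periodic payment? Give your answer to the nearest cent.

$746.04

Level annuity due; solve PV = PMT × [(1 − (1+r)^−n)/r] × (1+r) for PMT.
Periodic rate r = 0.099/4 per quarter; n is counted in quarters.
With n = 16: PMT = 10,000 / ([(1 − (1+r)^−n)/r] × (1+r)) = $746.04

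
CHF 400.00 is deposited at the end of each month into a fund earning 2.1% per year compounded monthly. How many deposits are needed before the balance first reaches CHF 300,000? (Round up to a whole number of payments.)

480 payments

Periodic rate r = 0.021/12 per month; n is counted in months.
Ordinary annuity FV: 300,000 = 400 × [((1+r)^n − 1)/r].
(1+r)^n = 1 + 300,000 × r / 400, so n = ln(1 + 300,000·r/400) / ln(1+r) = 479.46.
Round up to a whole number of payments: n = 480.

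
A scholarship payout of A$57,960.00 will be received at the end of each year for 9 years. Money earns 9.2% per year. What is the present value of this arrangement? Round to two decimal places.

This is an ordinary annuity: 9 payments of A$57,960.00 at the end of each year.
Periodic rate r = 0.092 per year.
PV = PMT × [(1 − (1+r)^−n)/r] = 57,960 × [1 − (1+r)^−9] / r = A$344,676.99

A$344,676.99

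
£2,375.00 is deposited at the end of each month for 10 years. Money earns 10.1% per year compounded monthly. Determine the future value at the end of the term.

This is an ordinary annuity: 120 deposits of £2,375.00 at the end of each month.
Periodic rate r = 0.101/12 per month; n is counted in months.
FV = PMT × [((1+r)^n − 1)/r] = 2,375 × [(1+r)^120 − 1] / r = £489,302.85

£489,302.85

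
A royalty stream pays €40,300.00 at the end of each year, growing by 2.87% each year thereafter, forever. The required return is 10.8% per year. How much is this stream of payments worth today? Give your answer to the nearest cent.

Periodic rate r = 0.108 per year.
Growing perpetuity (Gordon): PV = PMT₁ / (r − g) = 40,300 / (r − 0.0287) = €508,196.72.

€508,196.72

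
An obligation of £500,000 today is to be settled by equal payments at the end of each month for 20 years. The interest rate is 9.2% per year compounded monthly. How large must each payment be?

Level ordinary annuity; solve PV = PMT × [(1 − (1+r)^−n)/r] for PMT.
Periodic rate r = 0.092/12 per month; n is counted in months.
With n = 240: PMT = 500,000 / ([(1 − (1+r)^−n)/r]) = £4,563.14

£4,563.14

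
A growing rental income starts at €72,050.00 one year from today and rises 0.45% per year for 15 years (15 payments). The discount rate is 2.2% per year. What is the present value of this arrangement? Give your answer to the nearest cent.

Periodic rate r = 0.022 per year.
Growing ordinary annuity: PV = PMT₁ × [1 − ((1+g)/(1+r))^n] / (r − g) = 72,050 × [1 − ((1+0.0045)/(1+r))^15] / (r − 0.0045) = €939,671.71.

€939,671.71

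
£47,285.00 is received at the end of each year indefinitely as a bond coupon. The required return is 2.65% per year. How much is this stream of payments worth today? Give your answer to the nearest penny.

£1,784,339.62

Periodic rate r = 0.0265 per year.
Level perpetuity: PV = PMT / r = 47,285 / (0.0265) = £1,784,339.62.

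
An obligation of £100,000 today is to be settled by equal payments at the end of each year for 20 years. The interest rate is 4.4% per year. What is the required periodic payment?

Level ordinary annuity; solve PV = PMT × [(1 − (1+r)^−n)/r] for PMT.
Periodic rate r = 0.044 per year.
With n = 20: PMT = 100,000 / ([(1 − (1+r)^−n)/r]) = £7,621.14

£7,621.14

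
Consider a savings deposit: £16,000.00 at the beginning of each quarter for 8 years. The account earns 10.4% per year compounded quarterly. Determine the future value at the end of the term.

£804,136.35

This is an annuity due: 32 deposits of £16,000.00 at the beginning of each quarter.
Periodic rate r = 0.104/4 per quarter; n is counted in quarters.
FV = PMT × [((1+r)^n − 1)/r] × (1+r) = 16,000 × [(1+r)^32 − 1] / r × (1+r) = £804,136.35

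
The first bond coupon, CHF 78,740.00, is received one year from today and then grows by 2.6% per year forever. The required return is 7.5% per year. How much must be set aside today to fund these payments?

Periodic rate r = 0.075 per year.
Growing perpetuity (Gordon): PV = PMT₁ / (r − g) = 78,740 / (r − 0.026) = CHF 1,606,938.78.

CHF 1,606,938.78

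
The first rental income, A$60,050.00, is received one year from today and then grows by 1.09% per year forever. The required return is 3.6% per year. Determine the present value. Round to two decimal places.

Periodic rate r = 0.036 per year.
Growing perpetuity (Gordon): PV = PMT₁ / (r − g) = 60,050 / (r − 0.0109) = A$2,392,430.28.

A$2,392,430.28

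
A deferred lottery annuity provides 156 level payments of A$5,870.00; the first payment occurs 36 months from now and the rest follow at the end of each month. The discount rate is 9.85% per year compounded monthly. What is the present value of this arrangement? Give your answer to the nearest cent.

Ordinary annuity of 156 payments, first payment at period 36.
Periodic rate r = 0.0985/12 per month; n is counted in months.
The ordinary-annuity PV formula values the stream one period before the first payment (period 35); discount that back 35 periods:
PV₀ = 5,870 × [1 − (1+r)^−156] / r × (1+r)^−35 = A$387,119.29

A$387,119.29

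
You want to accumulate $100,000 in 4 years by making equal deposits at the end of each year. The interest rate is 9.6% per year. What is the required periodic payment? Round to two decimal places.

$21,674.35

Level ordinary annuity; solve FV = PMT × [((1+r)^n − 1)/r] for PMT.
Periodic rate r = 0.096 per year.
With n = 4: PMT = 100,000 / ([((1+r)^n − 1)/r]) = $21,674.35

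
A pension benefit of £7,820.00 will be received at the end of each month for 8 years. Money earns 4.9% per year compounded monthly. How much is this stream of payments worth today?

£620,026.45

This is an ordinary annuity: 96 payments of £7,820.00 at the end of each month.
Periodic rate r = 0.049/12 per month; n is counted in months.
PV = PMT × [(1 − (1+r)^−n)/r] = 7,820 × [1 − (1+r)^−96] / r = £620,026.45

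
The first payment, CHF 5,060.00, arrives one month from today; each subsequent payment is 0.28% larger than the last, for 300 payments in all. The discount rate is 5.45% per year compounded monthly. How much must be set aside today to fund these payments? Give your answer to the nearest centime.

Periodic rate r = 0.0545/12 per month; n is counted in months.
Growing ordinary annuity: PV = PMT₁ × [1 − ((1+g)/(1+r))^n] / (r − g) = 5,060 × [1 − ((1+0.0028)/(1+r))^300] / (r − 0.0028) = CHF 1,179,041.79.

CHF 1,179,041.79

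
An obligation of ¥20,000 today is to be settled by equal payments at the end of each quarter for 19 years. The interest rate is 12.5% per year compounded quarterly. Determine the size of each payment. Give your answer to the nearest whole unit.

¥692

Level ordinary annuity; solve PV = PMT × [(1 − (1+r)^−n)/r] for PMT.
Periodic rate r = 0.125/4 per quarter; n is counted in quarters.
With n = 76: PMT = 20,000 / ([(1 − (1+r)^−n)/r]) = ¥692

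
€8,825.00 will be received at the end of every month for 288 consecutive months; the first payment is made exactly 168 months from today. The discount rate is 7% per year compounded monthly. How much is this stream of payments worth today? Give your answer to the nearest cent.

Ordinary annuity of 288 payments, first payment at period 168.
Periodic rate r = 0.07/12 per month; n is counted in months.
The ordinary-annuity PV formula values the stream one period before the first payment (period 167); discount that back 167 periods:
PV₀ = 8,825 × [1 − (1+r)^−288] / r × (1+r)^−167 = €465,467.86

€465,467.86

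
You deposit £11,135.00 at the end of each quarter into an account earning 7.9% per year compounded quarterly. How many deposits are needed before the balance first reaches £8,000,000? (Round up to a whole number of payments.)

140 payments

Periodic rate r = 0.079/4 per quarter; n is counted in quarters.
Ordinary annuity FV: 8,000,000 = 11,135 × [((1+r)^n − 1)/r].
(1+r)^n = 1 + 8,000,000 × r / 11,135, so n = ln(1 + 8,000,000·r/11,135) / ln(1+r) = 139.11.
Round up to a whole number of payments: n = 140.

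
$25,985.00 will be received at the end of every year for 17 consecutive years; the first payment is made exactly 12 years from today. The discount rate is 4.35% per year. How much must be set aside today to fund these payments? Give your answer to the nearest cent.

$192,632.92

Ordinary annuity of 17 payments, first payment at period 12.
Periodic rate r = 0.0435 per year.
The ordinary-annuity PV formula values the stream one period before the first payment (period 11); discount that back 11 periods:
PV₀ = 25,985 × [1 − (1+r)^−17] / r × (1+r)^−11 = $192,632.92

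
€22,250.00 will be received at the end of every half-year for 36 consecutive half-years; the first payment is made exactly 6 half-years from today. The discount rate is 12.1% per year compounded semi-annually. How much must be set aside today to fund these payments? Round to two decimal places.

Ordinary annuity of 36 payments, first payment at period 6.
Periodic rate r = 0.121/2 per half-year; n is counted in half-years.
The ordinary-annuity PV formula values the stream one period before the first payment (period 5); discount that back 5 periods:
PV₀ = 22,250 × [1 − (1+r)^−36] / r × (1+r)^−5 = €241,085.40

€241,085.40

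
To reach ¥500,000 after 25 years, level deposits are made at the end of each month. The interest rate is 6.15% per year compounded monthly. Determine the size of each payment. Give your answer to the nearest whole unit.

Level ordinary annuity; solve FV = PMT × [((1+r)^n − 1)/r] for PMT.
Periodic rate r = 0.0615/12 per month; n is counted in months.
With n = 300: PMT = 500,000 / ([((1+r)^n − 1)/r]) = ¥705

¥705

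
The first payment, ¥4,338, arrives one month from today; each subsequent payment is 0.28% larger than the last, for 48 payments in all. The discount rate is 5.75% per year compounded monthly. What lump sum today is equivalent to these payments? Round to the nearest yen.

Periodic rate r = 0.0575/12 per month; n is counted in months.
Growing ordinary annuity: PV = PMT₁ × [1 − ((1+g)/(1+r))^n] / (r − g) = 4,338 × [1 − ((1+0.0028)/(1+r))^48] / (r − 0.0028) = ¥197,865.

¥197,865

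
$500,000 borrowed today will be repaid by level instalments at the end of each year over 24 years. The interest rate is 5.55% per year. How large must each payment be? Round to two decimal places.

Level ordinary annuity; solve PV = PMT × [(1 − (1+r)^−n)/r] for PMT.
Periodic rate r = 0.0555 per year.
With n = 24: PMT = 500,000 / ([(1 − (1+r)^−n)/r]) = $38,198.32

$38,198.32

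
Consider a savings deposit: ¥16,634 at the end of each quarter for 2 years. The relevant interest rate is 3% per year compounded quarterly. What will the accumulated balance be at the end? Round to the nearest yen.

This is an ordinary annuity: 8 deposits of ¥16,634 at the end of each quarter.
Periodic rate r = 0.03/4 per quarter; n is counted in quarters.
FV = PMT × [((1+r)^n − 1)/r] = 16,634 × [(1+r)^8 − 1] / r = ¥136,618

¥136,618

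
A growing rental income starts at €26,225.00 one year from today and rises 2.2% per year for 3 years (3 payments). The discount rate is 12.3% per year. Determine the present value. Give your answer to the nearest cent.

Periodic rate r = 0.123 per year.
Growing ordinary annuity: PV = PMT₁ × [1 − ((1+g)/(1+r))^n] / (r − g) = 26,225 × [1 − ((1+0.022)/(1+r))^3] / (r − 0.022) = €63,945.93.

€63,945.93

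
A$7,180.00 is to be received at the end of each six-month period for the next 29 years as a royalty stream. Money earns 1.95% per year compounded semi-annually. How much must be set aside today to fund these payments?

A$316,925.83

This is an ordinary annuity: 58 payments of A$7,180.00 at the end of each six-month period.
Periodic rate r = 0.0195/2 per half-year; n is counted in half-years.
PV = PMT × [(1 − (1+r)^−n)/r] = 7,180 × [1 − (1+r)^−58] / r = A$316,925.83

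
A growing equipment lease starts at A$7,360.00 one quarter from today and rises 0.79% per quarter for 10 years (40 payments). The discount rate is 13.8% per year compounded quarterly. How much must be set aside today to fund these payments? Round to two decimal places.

A$179,086.25

Periodic rate r = 0.138/4 per quarter; n is counted in quarters.
Growing ordinary annuity: PV = PMT₁ × [1 − ((1+g)/(1+r))^n] / (r − g) = 7,360 × [1 − ((1+0.0079)/(1+r))^40] / (r − 0.0079) = A$179,086.25.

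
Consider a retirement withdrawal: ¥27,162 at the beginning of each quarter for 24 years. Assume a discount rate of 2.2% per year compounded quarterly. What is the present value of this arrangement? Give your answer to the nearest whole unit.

This is an annuity due: 96 payments of ¥27,162 at the beginning of each quarter.
Periodic rate r = 0.022/4 per quarter; n is counted in quarters.
PV = PMT × [(1 − (1+r)^−n)/r] × (1+r) = 27,162 × [1 − (1+r)^−96] / r × (1+r) = ¥2,032,776

¥2,032,776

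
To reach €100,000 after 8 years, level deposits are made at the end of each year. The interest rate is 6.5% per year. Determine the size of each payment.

Level ordinary annuity; solve FV = PMT × [((1+r)^n − 1)/r] for PMT.
Periodic rate r = 0.065 per year.
With n = 8: PMT = 100,000 / ([((1+r)^n − 1)/r]) = €9,923.73

€9,923.73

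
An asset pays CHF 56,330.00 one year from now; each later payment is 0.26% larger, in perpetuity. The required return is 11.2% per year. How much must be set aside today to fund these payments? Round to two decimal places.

Periodic rate r = 0.112 per year.
Growing perpetuity (Gordon): PV = PMT₁ / (r − g) = 56,330 / (r − 0.0026) = CHF 514,899.45.

CHF 514,899.45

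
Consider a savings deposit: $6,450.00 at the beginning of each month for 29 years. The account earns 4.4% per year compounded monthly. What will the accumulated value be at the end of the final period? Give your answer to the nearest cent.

This is an annuity due: 348 deposits of $6,450.00 at the beginning of each month.
Periodic rate r = 0.044/12 per month; n is counted in months.
FV = PMT × [((1+r)^n − 1)/r] × (1+r) = 6,450 × [(1+r)^348 − 1] / r × (1+r) = $4,544,382.11

$4,544,382.11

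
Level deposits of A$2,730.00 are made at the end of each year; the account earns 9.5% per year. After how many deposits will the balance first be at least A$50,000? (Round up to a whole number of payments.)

Periodic rate r = 0.095 per year.
Ordinary annuity FV: 50,000 = 2,730 × [((1+r)^n − 1)/r].
(1+r)^n = 1 + 50,000 × r / 2,730, so n = ln(1 + 50,000·r/2,730) / ln(1+r) = 11.11.
Round up to a whole number of payments: n = 12.

12 payments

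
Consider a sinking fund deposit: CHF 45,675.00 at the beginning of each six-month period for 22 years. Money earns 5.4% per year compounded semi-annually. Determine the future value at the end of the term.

This is an annuity due: 44 deposits of CHF 45,675.00 at the beginning of each six-month period.
Periodic rate r = 0.054/2 per half-year; n is counted in half-years.
FV = PMT × [((1+r)^n − 1)/r] × (1+r) = 45,675 × [(1+r)^44 − 1] / r × (1+r) = CHF 3,872,941.14

CHF 3,872,941.14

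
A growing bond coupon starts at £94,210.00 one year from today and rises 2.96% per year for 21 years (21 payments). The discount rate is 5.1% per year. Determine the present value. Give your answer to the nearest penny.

£1,544,315.51

Periodic rate r = 0.051 per year.
Growing ordinary annuity: PV = PMT₁ × [1 − ((1+g)/(1+r))^n] / (r − g) = 94,210 × [1 − ((1+0.0296)/(1+r))^21] / (r − 0.0296) = £1,544,315.51.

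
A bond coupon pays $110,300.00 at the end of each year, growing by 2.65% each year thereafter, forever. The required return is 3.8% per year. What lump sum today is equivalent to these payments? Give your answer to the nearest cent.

$9,591,304.35

Periodic rate r = 0.038 per year.
Growing perpetuity (Gordon): PV = PMT₁ / (r − g) = 110,300 / (r − 0.0265) = $9,591,304.35.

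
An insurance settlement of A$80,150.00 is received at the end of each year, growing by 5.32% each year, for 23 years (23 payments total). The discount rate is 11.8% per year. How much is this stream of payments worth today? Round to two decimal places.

A$923,614.31

Periodic rate r = 0.118 per year.
Growing ordinary annuity: PV = PMT₁ × [1 − ((1+g)/(1+r))^n] / (r − g) = 80,150 × [1 − ((1+0.0532)/(1+r))^23] / (r − 0.0532) = A$923,614.31.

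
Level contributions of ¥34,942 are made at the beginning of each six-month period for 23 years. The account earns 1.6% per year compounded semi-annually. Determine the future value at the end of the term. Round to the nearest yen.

¥1,949,195

This is an annuity due: 46 deposits of ¥34,942 at the beginning of each six-month period.
Periodic rate r = 0.016/2 per half-year; n is counted in half-years.
FV = PMT × [((1+r)^n − 1)/r] × (1+r) = 34,942 × [(1+r)^46 − 1] / r × (1+r) = ¥1,949,195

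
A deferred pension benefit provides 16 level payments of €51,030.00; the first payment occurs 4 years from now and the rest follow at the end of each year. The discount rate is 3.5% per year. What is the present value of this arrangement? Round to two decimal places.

€556,645.47

Ordinary annuity of 16 payments, first payment at period 4.
Periodic rate r = 0.035 per year.
The ordinary-annuity PV formula values the stream one period before the first payment (period 3); discount that back 3 periods:
PV₀ = 51,030 × [1 − (1+r)^−16] / r × (1+r)^−3 = €556,645.47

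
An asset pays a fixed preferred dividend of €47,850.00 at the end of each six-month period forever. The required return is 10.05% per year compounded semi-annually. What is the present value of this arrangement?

Periodic rate r = 0.1005/2 per half-year.
Level perpetuity: PV = PMT / r = 47,850 / (0.1005/2) = €952,238.81.

€952,238.81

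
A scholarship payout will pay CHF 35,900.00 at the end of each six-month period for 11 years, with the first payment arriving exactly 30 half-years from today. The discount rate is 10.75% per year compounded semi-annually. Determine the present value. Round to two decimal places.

CHF 100,078.85

Ordinary annuity of 22 payments, first payment at period 30.
Periodic rate r = 0.1075/2 per half-year; n is counted in half-years.
The ordinary-annuity PV formula values the stream one period before the first payment (period 29); discount that back 29 periods:
PV₀ = 35,900 × [1 − (1+r)^−22] / r × (1+r)^−29 = CHF 100,078.85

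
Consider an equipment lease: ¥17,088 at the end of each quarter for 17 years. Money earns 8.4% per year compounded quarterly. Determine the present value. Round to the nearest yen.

This is an ordinary annuity: 68 payments of ¥17,088 at the end of each quarter.
Periodic rate r = 0.084/4 per quarter; n is counted in quarters.
PV = PMT × [(1 − (1+r)^−n)/r] = 17,088 × [1 − (1+r)^−68] / r = ¥615,689

¥615,689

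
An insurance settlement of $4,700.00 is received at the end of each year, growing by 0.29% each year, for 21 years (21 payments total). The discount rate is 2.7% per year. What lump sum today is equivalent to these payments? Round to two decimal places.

Periodic rate r = 0.027 per year.
Growing ordinary annuity: PV = PMT₁ × [1 − ((1+g)/(1+r))^n] / (r − g) = 4,700 × [1 − ((1+0.0029)/(1+r))^21] / (r − 0.0029) = $76,577.10.

$76,577.10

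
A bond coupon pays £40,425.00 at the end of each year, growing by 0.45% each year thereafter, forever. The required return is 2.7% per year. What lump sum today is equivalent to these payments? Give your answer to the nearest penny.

Periodic rate r = 0.027 per year.
Growing perpetuity (Gordon): PV = PMT₁ / (r − g) = 40,425 / (r − 0.0045) = £1,796,666.67.

£1,796,666.67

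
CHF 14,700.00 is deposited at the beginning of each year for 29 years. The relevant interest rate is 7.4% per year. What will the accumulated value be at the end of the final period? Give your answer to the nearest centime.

This is an annuity due: 29 deposits of CHF 14,700.00 at the beginning of each year.
Periodic rate r = 0.074 per year.
FV = PMT × [((1+r)^n − 1)/r] × (1+r) = 14,700 × [(1+r)^29 − 1] / r × (1+r) = CHF 1,477,925.68

CHF 1,477,925.68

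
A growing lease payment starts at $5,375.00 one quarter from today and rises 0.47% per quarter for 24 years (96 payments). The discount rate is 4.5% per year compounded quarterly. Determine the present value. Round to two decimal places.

Periodic rate r = 0.045/4 per quarter; n is counted in quarters.
Growing ordinary annuity: PV = PMT₁ × [1 − ((1+g)/(1+r))^n] / (r − g) = 5,375 × [1 − ((1+0.0047)/(1+r))^96] / (r − 0.0047) = $380,853.99.

$380,853.99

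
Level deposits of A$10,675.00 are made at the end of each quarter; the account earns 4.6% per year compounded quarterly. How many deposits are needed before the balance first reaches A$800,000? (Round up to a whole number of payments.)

Periodic rate r = 0.046/4 per quarter; n is counted in quarters.
Ordinary annuity FV: 800,000 = 10,675 × [((1+r)^n − 1)/r].
(1+r)^n = 1 + 800,000 × r / 10,675, so n = ln(1 + 800,000·r/10,675) / ln(1+r) = 54.36.
Round up to a whole number of payments: n = 55.

55 payments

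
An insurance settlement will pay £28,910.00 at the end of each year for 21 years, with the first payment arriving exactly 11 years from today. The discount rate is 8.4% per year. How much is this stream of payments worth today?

£125,390.22

Ordinary annuity of 21 payments, first payment at period 11.
Periodic rate r = 0.084 per year.
The ordinary-annuity PV formula values the stream one period before the first payment (period 10); discount that back 10 periods:
PV₀ = 28,910 × [1 − (1+r)^−21] / r × (1+r)^−10 = £125,390.22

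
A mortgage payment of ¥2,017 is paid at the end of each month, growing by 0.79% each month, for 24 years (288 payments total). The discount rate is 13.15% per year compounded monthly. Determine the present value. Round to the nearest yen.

¥383,917

Periodic rate r = 0.1315/12 per month; n is counted in months.
Growing ordinary annuity: PV = PMT₁ × [1 − ((1+g)/(1+r))^n] / (r − g) = 2,017 × [1 − ((1+0.0079)/(1+r))^288] / (r − 0.0079) = ¥383,917.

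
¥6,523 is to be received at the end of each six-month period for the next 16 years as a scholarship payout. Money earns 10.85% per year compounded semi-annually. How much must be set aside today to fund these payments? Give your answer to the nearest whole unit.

This is an ordinary annuity: 32 payments of ¥6,523 at the end of each six-month period.
Periodic rate r = 0.1085/2 per half-year; n is counted in half-years.
PV = PMT × [(1 − (1+r)^−n)/r] = 6,523 × [1 − (1+r)^−32] / r = ¥98,065

¥98,065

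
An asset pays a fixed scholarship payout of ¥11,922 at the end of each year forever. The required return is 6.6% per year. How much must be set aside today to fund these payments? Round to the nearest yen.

Periodic rate r = 0.066 per year.
Level perpetuity: PV = PMT / r = 11,922 / (0.066) = ¥180,636.

¥180,636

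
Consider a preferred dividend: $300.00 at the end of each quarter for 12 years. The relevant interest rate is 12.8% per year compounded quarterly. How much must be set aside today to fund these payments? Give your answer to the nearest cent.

$7,307.97

This is an ordinary annuity: 48 payments of $300.00 at the end of each quarter.
Periodic rate r = 0.128/4 per quarter; n is counted in quarters.
PV = PMT × [(1 − (1+r)^−n)/r] = 300 × [1 − (1+r)^−48] / r = $7,307.97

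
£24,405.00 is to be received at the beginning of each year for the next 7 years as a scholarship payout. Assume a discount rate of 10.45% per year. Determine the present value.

This is an annuity due: 7 payments of £24,405.00 at the beginning of each year.
Periodic rate r = 0.1045 per year.
PV = PMT × [(1 − (1+r)^−n)/r] × (1+r) = 24,405 × [1 − (1+r)^−7] / r × (1+r) = £129,307.99

£129,307.99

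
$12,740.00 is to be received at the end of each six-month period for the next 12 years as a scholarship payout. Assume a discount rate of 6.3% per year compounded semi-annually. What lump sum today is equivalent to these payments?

$212,313.51

This is an ordinary annuity: 24 payments of $12,740.00 at the end of each six-month period.
Periodic rate r = 0.063/2 per half-year; n is counted in half-years.
PV = PMT × [(1 − (1+r)^−n)/r] = 12,740 × [1 − (1+r)^−24] / r = $212,313.51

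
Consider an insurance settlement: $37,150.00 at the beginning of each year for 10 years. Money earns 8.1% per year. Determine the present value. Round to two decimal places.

$268,259.94

This is an annuity due: 10 payments of $37,150.00 at the beginning of each year.
Periodic rate r = 0.081 per year.
PV = PMT × [(1 − (1+r)^−n)/r] × (1+r) = 37,150 × [1 − (1+r)^−10] / r × (1+r) = $268,259.94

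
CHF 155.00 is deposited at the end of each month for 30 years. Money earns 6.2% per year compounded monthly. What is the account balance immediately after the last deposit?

CHF 161,791.50

This is an ordinary annuity: 360 deposits of CHF 155.00 at the end of each month.
Periodic rate r = 0.062/12 per month; n is counted in months.
FV = PMT × [((1+r)^n − 1)/r] = 155 × [(1+r)^360 − 1] / r = CHF 161,791.50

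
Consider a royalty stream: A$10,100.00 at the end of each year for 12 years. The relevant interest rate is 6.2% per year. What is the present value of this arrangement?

A$83,756.04

This is an ordinary annuity: 12 payments of A$10,100.00 at the end of each year.
Periodic rate r = 0.062 per year.
PV = PMT × [(1 − (1+r)^−n)/r] = 10,100 × [1 − (1+r)^−12] / r = A$83,756.04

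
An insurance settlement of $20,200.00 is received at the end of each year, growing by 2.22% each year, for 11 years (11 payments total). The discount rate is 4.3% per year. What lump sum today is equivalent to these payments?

Periodic rate r = 0.043 per year.
Growing ordinary annuity: PV = PMT₁ × [1 − ((1+g)/(1+r))^n] / (r − g) = 20,200 × [1 − ((1+0.0222)/(1+r))^11] / (r − 0.0222) = $193,018.25.

$193,018.25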